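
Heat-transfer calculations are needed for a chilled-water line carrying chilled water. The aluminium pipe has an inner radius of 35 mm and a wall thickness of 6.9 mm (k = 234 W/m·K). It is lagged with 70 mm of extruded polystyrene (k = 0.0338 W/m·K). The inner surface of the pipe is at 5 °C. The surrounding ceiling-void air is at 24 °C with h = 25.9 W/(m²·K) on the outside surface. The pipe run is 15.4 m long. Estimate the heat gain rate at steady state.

Q ≈ 62.5 W

For a radial system each layer contributes R = ln(r_out/r_in)/(2πkL); films add R = 1/(hA).
R_aluminium pipe wall = ln(41.9/35)/(2π×234×15.4) = 7.947×10^-6 K/W
R_extruded polystyrene = ln(111.9/41.9)/(2π×0.0338×15.4) = 0.3004 K/W
R_outer film = 1/(h_o·2πr_oL) = 1/(25.9×2π×0.1119×15.4) = 0.003566 K/W
R_total = 0.3039 K/W
Q = ΔT/R_total = 19/0.3039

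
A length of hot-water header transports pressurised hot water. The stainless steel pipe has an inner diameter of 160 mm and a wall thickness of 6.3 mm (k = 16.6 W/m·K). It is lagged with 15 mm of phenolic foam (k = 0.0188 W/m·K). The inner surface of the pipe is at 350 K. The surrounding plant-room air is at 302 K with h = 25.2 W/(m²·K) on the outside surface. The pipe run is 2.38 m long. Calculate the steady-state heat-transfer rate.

Q ≈ 80.5 W

Per-layer cylindrical resistances, series-summed:
R_stainless steel pipe wall = ln(86.3/80)/(2π×16.6×2.38) = 3.054×10^-4 K/W
R_phenolic foam = ln(101.3/86.3)/(2π×0.0188×2.38) = 0.57 K/W
R_outer film = 1/(h_o·2πr_oL) = 1/(25.2×2π×0.1013×2.38) = 0.0262 K/W
R_total = 0.5965 K/W
Q = ΔT/R_total = 48/0.5965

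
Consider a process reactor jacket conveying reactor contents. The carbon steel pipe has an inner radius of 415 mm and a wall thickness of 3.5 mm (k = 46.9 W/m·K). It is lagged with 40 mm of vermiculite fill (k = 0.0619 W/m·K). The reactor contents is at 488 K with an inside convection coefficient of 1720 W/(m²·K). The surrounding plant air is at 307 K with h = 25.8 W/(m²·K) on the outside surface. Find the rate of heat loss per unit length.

q′ ≈ 729 W/m

Per-layer cylindrical resistances, series-summed:
R_inner film = 1/(h_i·2πr₁L) = 1/(1720×2π×0.415×1) = 2.23×10^-4 K/W
R_carbon steel pipe wall = ln(418.5/415)/(2π×46.9×1) = 2.85×10^-5 K/W
R_vermiculite fill = ln(458.5/418.5)/(2π×0.0619×1) = 0.2347 K/W
R_outer film = 1/(h_o·2πr_oL) = 1/(25.8×2π×0.4585×1) = 0.01345 K/W
R_total = 0.2484 K/W
Q = ΔT/R_total = 181/0.2484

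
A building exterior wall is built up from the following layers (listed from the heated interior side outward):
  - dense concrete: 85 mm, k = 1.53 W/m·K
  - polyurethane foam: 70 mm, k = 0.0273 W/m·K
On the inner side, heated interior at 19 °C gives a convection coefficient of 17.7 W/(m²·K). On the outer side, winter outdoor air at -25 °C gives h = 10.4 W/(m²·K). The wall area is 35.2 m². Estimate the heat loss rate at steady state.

Q ≈ 559 W

Thermal resistances in series:
R_inner film = 1/(h_i·A) = 1/(17.7×35.2) = 0.001605 K/W
R_dense concrete = L/(kA) = 0.085/(1.53×35.2) = 0.001578 K/W
R_polyurethane foam = L/(kA) = 0.07/(0.0273×35.2) = 0.07284 K/W
R_outer film = 1/(h_o·A) = 1/(10.4×35.2) = 0.002732 K/W
R_total = 0.07876 K/W
Q = ΔT / R_total = 44 / 0.07876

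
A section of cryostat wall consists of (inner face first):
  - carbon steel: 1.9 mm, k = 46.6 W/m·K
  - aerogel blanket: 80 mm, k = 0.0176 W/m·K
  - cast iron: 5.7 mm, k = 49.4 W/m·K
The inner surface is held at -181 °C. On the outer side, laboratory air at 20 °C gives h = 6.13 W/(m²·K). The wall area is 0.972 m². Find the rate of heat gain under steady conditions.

Thermal resistances in series:
R_carbon steel = L/(kA) = 0.0019/(46.6×0.972) = 4.195×10^-5 K/W
R_aerogel blanket = L/(kA) = 0.08/(0.0176×0.972) = 4.676 K/W
R_cast iron = L/(kA) = 0.0057/(49.4×0.972) = 1.187×10^-4 K/W
R_outer film = 1/(h_o·A) = 1/(6.13×0.972) = 0.1678 K/W
R_total = 4.844 K/W
Q = ΔT / R_total = 201 / 4.844

Q ≈ 41.5 W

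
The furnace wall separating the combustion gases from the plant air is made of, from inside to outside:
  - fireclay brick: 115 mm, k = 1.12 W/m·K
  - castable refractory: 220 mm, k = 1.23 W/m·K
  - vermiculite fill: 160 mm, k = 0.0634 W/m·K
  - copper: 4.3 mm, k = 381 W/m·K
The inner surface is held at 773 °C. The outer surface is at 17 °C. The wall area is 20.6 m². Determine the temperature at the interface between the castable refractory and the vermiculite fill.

Thermal resistances in series:
R_fireclay brick = L/(kA) = 0.115/(1.12×20.6) = 0.004984 K/W
R_castable refractory = L/(kA) = 0.22/(1.23×20.6) = 0.008683 K/W
R_vermiculite fill = L/(kA) = 0.16/(0.0634×20.6) = 0.1225 K/W
R_copper = L/(kA) = 0.0043/(381×20.6) = 5.479×10^-7 K/W
R_total = 0.1362 K/W;  Q = ΔT/R_total = 756/0.1362 = 5552 W
T_interface = T_inner − Q·ΣR(inner→interface) = 773 − 5550×0.01367

T ≈ 697 °C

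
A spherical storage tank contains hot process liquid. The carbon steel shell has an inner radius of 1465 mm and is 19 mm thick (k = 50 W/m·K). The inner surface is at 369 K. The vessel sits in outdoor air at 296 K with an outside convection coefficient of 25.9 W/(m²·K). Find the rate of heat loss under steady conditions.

Q ≈ 51800 W

Spherical conduction: R = (1/r_in − 1/r_out)/(4πk) per layer; series-sum.
R_carbon steel shell = (1/1.465 − 1/1.484)/(4π×50) = 1.391×10^-5 K/W
R_outer film = 1/(h·4πr_o²) = 1/(25.9×4π×1.484²) = 0.001395 K/W
R_total = 0.001409 K/W
Q = ΔT/R_total = 73/0.001409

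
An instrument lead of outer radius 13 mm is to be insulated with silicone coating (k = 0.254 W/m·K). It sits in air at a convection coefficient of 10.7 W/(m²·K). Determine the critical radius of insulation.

For a cylinder r_cr = k/h = 0.254/10.7
r_cr = 23.7 mm; since the bare radius (13 mm) is below r_cr, adding a thin layer of insulation will *increase* heat loss.

r_cr ≈ 23.7 mm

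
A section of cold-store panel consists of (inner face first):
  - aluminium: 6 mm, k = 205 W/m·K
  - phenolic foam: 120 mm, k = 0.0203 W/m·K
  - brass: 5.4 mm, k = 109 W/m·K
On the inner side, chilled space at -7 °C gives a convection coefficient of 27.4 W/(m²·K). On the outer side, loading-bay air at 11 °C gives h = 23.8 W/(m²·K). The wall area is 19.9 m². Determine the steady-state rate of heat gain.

Q ≈ 59.8 W

Model the wall as resistances in series:
R_inner film = 1/(h_i·A) = 1/(27.4×19.9) = 0.001834 K/W
R_aluminium = L/(kA) = 0.006/(205×19.9) = 1.471×10^-6 K/W
R_phenolic foam = L/(kA) = 0.12/(0.0203×19.9) = 0.2971 K/W
R_brass = L/(kA) = 0.0054/(109×19.9) = 2.49×10^-6 K/W
R_outer film = 1/(h_o·A) = 1/(23.8×19.9) = 0.002111 K/W
R_total = 0.301 K/W
Q = ΔT / R_total = 18 / 0.301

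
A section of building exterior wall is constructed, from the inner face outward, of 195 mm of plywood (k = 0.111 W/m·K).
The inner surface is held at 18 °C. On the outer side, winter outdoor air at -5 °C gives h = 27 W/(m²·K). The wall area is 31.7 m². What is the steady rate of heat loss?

Q ≈ 406 W

Treating each layer as a thermal resistance in series:
R_plywood = L/(kA) = 0.195/(0.111×31.7) = 0.05542 K/W
R_outer film = 1/(h_o·A) = 1/(27×31.7) = 0.001168 K/W
R_total = 0.05659 K/W
Q = ΔT / R_total = 23 / 0.05659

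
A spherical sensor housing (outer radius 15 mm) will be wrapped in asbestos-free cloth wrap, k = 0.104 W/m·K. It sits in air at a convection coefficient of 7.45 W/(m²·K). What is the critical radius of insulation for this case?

r_cr ≈ 27.9 mm

For a sphere r_cr = 2k/h = 2×0.104/7.45
r_cr = 27.9 mm; since the bare radius (15 mm) is below r_cr, adding a thin layer of insulation will *increase* heat loss.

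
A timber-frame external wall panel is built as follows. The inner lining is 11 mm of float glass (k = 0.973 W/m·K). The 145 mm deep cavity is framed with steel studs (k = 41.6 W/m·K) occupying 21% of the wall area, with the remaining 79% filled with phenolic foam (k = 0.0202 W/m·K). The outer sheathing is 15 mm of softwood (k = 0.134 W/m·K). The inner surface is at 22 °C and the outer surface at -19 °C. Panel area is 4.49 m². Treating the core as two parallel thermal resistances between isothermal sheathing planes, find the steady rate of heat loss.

Sheathing layers in series; stud and cavity paths in parallel between them.
R_inner = 0.011/(0.973×4.49) = 0.002518 K/W
R_stud  = 0.145/(41.6×0.21×4.49) = 0.003697 K/W
R_cav   = 0.145/(0.0202×0.79×4.49) = 2.024 K/W
1/R_core = 1/R_stud + 1/R_cav → R_core = 0.00369 K/W
R_outer = 0.015/(0.134×4.49) = 0.02493 K/W
R_total = 0.03114 K/W
Q = ΔT/R_total = 41/0.03114

Q ≈ 1320 W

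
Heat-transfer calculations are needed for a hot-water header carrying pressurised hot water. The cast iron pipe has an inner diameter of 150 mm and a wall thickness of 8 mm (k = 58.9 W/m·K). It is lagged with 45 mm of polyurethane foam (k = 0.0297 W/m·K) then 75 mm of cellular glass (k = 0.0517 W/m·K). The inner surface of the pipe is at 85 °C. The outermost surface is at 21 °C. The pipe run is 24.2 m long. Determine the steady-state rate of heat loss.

Q ≈ 414 W

Per-layer cylindrical resistances, series-summed:
R_cast iron pipe wall = ln(83/75)/(2π×58.9×24.2) = 1.132×10^-5 K/W
R_polyurethane foam = ln(128/83)/(2π×0.0297×24.2) = 0.09592 K/W
R_cellular glass = ln(203/128)/(2π×0.0517×24.2) = 0.05867 K/W
R_total = 0.1546 K/W
Q = ΔT/R_total = 64/0.1546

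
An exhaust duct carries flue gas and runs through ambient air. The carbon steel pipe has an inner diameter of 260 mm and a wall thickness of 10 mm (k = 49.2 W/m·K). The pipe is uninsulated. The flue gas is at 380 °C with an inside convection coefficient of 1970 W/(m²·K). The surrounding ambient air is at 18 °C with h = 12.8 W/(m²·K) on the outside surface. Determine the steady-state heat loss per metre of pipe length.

Per-layer cylindrical resistances, series-summed:
R_inner film = 1/(h_i·2πr₁L) = 1/(1970×2π×0.13×1) = 6.215×10^-4 K/W
R_carbon steel pipe wall = ln(140/130)/(2π×49.2×1) = 2.397×10^-4 K/W
R_outer film = 1/(h_o·2πr_oL) = 1/(12.8×2π×0.14×1) = 0.08881 K/W
R_total = 0.08968 K/W
Q = ΔT/R_total = 362/0.08968

q′ ≈ 4040 W/m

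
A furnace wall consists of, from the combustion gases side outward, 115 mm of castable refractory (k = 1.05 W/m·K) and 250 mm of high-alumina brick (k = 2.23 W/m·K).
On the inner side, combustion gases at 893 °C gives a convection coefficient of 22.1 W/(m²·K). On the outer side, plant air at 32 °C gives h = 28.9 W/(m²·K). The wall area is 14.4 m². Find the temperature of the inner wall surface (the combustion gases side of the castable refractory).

Treating each layer as a thermal resistance in series:
R_inner film = 1/(h_i·A) = 1/(22.1×14.4) = 0.003142 K/W
R_castable refractory = L/(kA) = 0.115/(1.05×14.4) = 0.007606 K/W
R_high-alumina brick = L/(kA) = 0.25/(2.23×14.4) = 0.007785 K/W
R_outer film = 1/(h_o·A) = 1/(28.9×14.4) = 0.002403 K/W
R_total = 0.02094 K/W;  Q = ΔT/R_total = 861/0.02094 = 41120 W
T_interface = T_inner − Q·ΣR(inner→interface) = 893 − 41100×0.003142

T ≈ 764 °C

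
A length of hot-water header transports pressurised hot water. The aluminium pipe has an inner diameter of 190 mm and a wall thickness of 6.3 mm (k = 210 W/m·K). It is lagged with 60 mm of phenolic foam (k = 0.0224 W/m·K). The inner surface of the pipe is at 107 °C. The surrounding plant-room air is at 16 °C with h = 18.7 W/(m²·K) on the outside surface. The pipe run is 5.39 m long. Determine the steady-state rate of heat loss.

Q ≈ 146 W

Cylindrical conduction, so R = ln(r₂/r₁)/(2πkL) per layer, in series:
R_aluminium pipe wall = ln(101.3/95)/(2π×210×5.39) = 9.028×10^-6 K/W
R_phenolic foam = ln(161.3/101.3)/(2π×0.0224×5.39) = 0.6132 K/W
R_outer film = 1/(h_o·2πr_oL) = 1/(18.7×2π×0.1613×5.39) = 0.009789 K/W
R_total = 0.623 K/W
Q = ΔT/R_total = 91/0.623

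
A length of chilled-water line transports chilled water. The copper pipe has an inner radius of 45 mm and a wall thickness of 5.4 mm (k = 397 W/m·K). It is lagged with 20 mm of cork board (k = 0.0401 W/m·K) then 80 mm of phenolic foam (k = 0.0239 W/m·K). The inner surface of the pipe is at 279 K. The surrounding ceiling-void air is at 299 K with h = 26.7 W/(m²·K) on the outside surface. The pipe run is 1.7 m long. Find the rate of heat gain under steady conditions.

For a radial system each layer contributes R = ln(r_out/r_in)/(2πkL); films add R = 1/(hA).
R_copper pipe wall = ln(50.4/45)/(2π×397×1.7) = 2.673×10^-5 K/W
R_cork board = ln(70.4/50.4)/(2π×0.0401×1.7) = 0.7803 K/W
R_phenolic foam = ln(150.4/70.4)/(2π×0.0239×1.7) = 2.974 K/W
R_outer film = 1/(h_o·2πr_oL) = 1/(26.7×2π×0.1504×1.7) = 0.02331 K/W
R_total = 3.777 K/W
Q = ΔT/R_total = 20/3.777

Q ≈ 5.3 W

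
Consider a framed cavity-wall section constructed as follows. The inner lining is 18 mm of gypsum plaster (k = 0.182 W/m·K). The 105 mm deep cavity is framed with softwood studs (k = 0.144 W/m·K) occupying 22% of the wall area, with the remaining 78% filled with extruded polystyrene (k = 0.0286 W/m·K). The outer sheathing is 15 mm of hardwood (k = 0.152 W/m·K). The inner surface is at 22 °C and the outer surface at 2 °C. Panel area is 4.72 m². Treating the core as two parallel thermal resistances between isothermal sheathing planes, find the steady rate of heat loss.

Q ≈ 44.1 W

Sheathing layers in series; stud and cavity paths in parallel between them.
R_inner = 0.018/(0.182×4.72) = 0.02095 K/W
R_stud  = 0.105/(0.144×0.22×4.72) = 0.7022 K/W
R_cav   = 0.105/(0.0286×0.78×4.72) = 0.9972 K/W
1/R_core = 1/R_stud + 1/R_cav → R_core = 0.4121 K/W
R_outer = 0.015/(0.152×4.72) = 0.02091 K/W
R_total = 0.4539 K/W
Q = ΔT/R_total = 20/0.4539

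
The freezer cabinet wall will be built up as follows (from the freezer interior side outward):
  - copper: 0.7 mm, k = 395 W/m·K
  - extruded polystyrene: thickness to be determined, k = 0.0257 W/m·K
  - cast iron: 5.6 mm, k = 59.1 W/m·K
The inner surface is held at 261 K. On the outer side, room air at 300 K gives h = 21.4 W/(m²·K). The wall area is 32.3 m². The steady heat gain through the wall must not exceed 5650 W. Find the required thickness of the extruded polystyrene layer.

L ≈ 4.53 mm

Model the wall as resistances in series:
R_copper = L/(kA) = 0.0007/(395×32.3) = 5.487×10^-8 K/W
R_cast iron = L/(kA) = 0.0056/(59.1×32.3) = 2.934×10^-6 K/W
R_outer film = 1/(h_o·A) = 1/(21.4×32.3) = 0.001447 K/W
Sum of the known resistances R_other = 0.00145 K/W
Required total resistance R_tot = ΔT/Q_allow = 39/5650 = 0.006903 K/W
R_extruded polystyrene = R_tot − R_other = 0.005453 K/W
L = R·k·A = 0.005453×0.0257×32.3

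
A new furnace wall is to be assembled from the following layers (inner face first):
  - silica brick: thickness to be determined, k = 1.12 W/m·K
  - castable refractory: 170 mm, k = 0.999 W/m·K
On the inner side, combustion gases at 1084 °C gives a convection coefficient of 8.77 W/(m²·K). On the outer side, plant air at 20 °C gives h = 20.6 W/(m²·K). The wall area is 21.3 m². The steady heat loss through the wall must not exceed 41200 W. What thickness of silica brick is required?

Series thermal resistances:
R_inner film = 1/(h_i·A) = 1/(8.77×21.3) = 0.005353 K/W
R_castable refractory = L/(kA) = 0.17/(0.999×21.3) = 0.007989 K/W
R_outer film = 1/(h_o·A) = 1/(20.6×21.3) = 0.002279 K/W
Sum of the known resistances R_other = 0.01562 K/W
Required total resistance R_tot = ΔT/Q_allow = 1064/41200 = 0.02583 K/W
R_silica brick = R_tot − R_other = 0.0102 K/W
L = R·k·A = 0.0102×1.12×21.3

L ≈ 243 mm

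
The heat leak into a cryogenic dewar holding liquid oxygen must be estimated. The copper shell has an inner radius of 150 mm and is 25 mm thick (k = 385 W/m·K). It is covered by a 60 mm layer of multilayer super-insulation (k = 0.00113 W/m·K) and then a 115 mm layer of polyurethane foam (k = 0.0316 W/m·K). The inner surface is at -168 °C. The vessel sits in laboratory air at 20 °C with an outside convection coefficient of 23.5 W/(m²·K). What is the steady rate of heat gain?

Spherical conduction: R = (1/r_in − 1/r_out)/(4πk) per layer; series-sum.
R_copper shell = (1/0.15 − 1/0.175)/(4π×385) = 1.969×10^-4 K/W
R_multilayer super-insulation = (1/0.175 − 1/0.235)/(4π×0.00113) = 102.7 K/W
R_polyurethane foam = (1/0.235 − 1/0.35)/(4π×0.0316) = 3.521 K/W
R_outer film = 1/(h·4πr_o²) = 1/(23.5×4π×0.35²) = 0.02764 K/W
R_total = 106.3 K/W
Q = ΔT/R_total = 188/106.3

Q ≈ 1.77 W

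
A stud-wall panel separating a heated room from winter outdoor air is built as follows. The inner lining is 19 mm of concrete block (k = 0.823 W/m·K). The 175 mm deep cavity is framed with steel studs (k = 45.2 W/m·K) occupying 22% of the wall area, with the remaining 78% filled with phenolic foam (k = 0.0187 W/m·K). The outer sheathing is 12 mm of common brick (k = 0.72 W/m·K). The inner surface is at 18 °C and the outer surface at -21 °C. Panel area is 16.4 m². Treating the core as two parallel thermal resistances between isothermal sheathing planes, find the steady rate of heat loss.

Sheathing layers in series; stud and cavity paths in parallel between them.
R_inner = 0.019/(0.823×16.4) = 0.001408 K/W
R_stud  = 0.175/(45.2×0.22×16.4) = 0.001073 K/W
R_cav   = 0.175/(0.0187×0.78×16.4) = 0.7316 K/W
1/R_core = 1/R_stud + 1/R_cav → R_core = 0.001072 K/W
R_outer = 0.012/(0.72×16.4) = 0.001016 K/W
R_total = 0.003495 K/W
Q = ΔT/R_total = 39/0.003495

Q ≈ 11200 W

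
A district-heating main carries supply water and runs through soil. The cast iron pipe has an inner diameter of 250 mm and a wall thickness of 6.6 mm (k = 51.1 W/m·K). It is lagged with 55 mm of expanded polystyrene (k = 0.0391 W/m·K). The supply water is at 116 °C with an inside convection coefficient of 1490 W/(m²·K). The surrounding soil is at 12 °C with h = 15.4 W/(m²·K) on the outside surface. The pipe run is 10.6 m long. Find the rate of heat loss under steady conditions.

Cylindrical conduction, so R = ln(r₂/r₁)/(2πkL) per layer, in series:
R_inner film = 1/(h_i·2πr₁L) = 1/(1490×2π×0.125×10.6) = 8.062×10^-5 K/W
R_cast iron pipe wall = ln(131.6/125)/(2π×51.1×10.6) = 1.512×10^-5 K/W
R_expanded polystyrene = ln(186.6/131.6)/(2π×0.0391×10.6) = 0.1341 K/W
R_outer film = 1/(h_o·2πr_oL) = 1/(15.4×2π×0.1866×10.6) = 0.005225 K/W
R_total = 0.1394 K/W
Q = ΔT/R_total = 104/0.1394

Q ≈ 746 W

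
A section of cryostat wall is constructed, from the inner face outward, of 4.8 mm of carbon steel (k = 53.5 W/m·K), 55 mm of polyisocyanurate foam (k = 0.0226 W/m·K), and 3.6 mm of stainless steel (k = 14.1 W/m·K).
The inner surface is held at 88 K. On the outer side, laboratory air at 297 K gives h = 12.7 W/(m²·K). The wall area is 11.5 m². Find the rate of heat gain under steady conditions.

Q ≈ 957 W

Thermal resistances in series:
R_carbon steel = L/(kA) = 0.0048/(53.5×11.5) = 7.802×10^-6 K/W
R_polyisocyanurate foam = L/(kA) = 0.055/(0.0226×11.5) = 0.2116 K/W
R_stainless steel = L/(kA) = 0.0036/(14.1×11.5) = 2.22×10^-5 K/W
R_outer film = 1/(h_o·A) = 1/(12.7×11.5) = 0.006847 K/W
R_total = 0.2185 K/W
Q = ΔT / R_total = 209 / 0.2185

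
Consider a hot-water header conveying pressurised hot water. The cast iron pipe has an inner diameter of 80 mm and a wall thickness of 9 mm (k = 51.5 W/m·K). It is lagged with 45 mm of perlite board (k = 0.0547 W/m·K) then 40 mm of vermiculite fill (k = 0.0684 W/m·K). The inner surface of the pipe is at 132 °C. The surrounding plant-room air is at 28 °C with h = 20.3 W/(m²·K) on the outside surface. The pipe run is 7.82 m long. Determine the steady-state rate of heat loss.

Cylindrical conduction, so R = ln(r₂/r₁)/(2πkL) per layer, in series:
R_cast iron pipe wall = ln(49/40)/(2π×51.5×7.82) = 8.02×10^-5 K/W
R_perlite board = ln(94/49)/(2π×0.0547×7.82) = 0.2424 K/W
R_vermiculite fill = ln(134/94)/(2π×0.0684×7.82) = 0.1055 K/W
R_outer film = 1/(h_o·2πr_oL) = 1/(20.3×2π×0.134×7.82) = 0.007482 K/W
R_total = 0.3555 K/W
Q = ΔT/R_total = 104/0.3555

Q ≈ 293 W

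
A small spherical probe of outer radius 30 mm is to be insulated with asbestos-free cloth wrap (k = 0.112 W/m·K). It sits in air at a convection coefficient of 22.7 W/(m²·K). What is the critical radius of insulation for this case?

r_cr ≈ 9.87 mm

For a sphere r_cr = 2k/h = 2×0.112/22.7
r_cr = 9.87 mm; since the bare radius (30 mm) is above r_cr, any added insulation will reduce heat loss.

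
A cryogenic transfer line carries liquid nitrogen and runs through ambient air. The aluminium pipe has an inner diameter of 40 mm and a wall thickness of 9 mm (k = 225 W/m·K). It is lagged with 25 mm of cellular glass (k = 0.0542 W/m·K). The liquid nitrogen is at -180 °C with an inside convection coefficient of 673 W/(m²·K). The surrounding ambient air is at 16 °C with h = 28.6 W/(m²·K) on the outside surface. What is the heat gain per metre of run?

For a radial system each layer contributes R = ln(r_out/r_in)/(2πkL); films add R = 1/(hA).
R_inner film = 1/(h_i·2πr₁L) = 1/(673×2π×0.02×1) = 0.01182 K/W
R_aluminium pipe wall = ln(29/20)/(2π×225×1) = 2.628×10^-4 K/W
R_cellular glass = ln(54/29)/(2π×0.0542×1) = 1.826 K/W
R_outer film = 1/(h_o·2πr_oL) = 1/(28.6×2π×0.054×1) = 0.1031 K/W
R_total = 1.941 K/W
Q = ΔT/R_total = 196/1.941

q′ ≈ 101 W/m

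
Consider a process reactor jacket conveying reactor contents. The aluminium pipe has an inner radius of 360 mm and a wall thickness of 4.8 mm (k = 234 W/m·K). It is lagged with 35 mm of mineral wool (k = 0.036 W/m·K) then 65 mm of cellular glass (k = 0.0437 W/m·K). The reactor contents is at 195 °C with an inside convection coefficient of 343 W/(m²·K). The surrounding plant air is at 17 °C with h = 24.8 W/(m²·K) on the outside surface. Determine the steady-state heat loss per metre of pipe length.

Cylindrical conduction, so R = ln(r₂/r₁)/(2πkL) per layer, in series:
R_inner film = 1/(h_i·2πr₁L) = 1/(343×2π×0.36×1) = 0.001289 K/W
R_aluminium pipe wall = ln(364.8/360)/(2π×234×1) = 9.009×10^-6 K/W
R_mineral wool = ln(399.8/364.8)/(2π×0.036×1) = 0.405 K/W
R_cellular glass = ln(464.8/399.8)/(2π×0.0437×1) = 0.5486 K/W
R_outer film = 1/(h_o·2πr_oL) = 1/(24.8×2π×0.4648×1) = 0.01381 K/W
R_total = 0.9688 K/W
Q = ΔT/R_total = 178/0.9688

q′ ≈ 184 W/m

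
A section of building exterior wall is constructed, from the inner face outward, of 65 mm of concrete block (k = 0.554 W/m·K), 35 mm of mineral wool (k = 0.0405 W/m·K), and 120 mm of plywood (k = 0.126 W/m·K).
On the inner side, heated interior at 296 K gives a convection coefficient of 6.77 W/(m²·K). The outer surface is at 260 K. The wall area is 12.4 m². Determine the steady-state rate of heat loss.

Q ≈ 214 W

Thermal resistances in series:
R_inner film = 1/(h_i·A) = 1/(6.77×12.4) = 0.01191 K/W
R_concrete block = L/(kA) = 0.065/(0.554×12.4) = 0.009462 K/W
R_mineral wool = L/(kA) = 0.035/(0.0405×12.4) = 0.06969 K/W
R_plywood = L/(kA) = 0.12/(0.126×12.4) = 0.0768 K/W
R_total = 0.1679 K/W
Q = ΔT / R_total = 36 / 0.1679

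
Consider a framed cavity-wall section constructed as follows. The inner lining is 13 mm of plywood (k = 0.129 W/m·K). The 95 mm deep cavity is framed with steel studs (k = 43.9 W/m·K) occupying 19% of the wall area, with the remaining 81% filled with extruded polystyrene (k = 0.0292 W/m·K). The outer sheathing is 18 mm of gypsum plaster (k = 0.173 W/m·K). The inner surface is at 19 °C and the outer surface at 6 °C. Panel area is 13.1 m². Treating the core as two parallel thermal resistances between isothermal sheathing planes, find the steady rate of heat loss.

Q ≈ 788 W

Sheathing layers in series; stud and cavity paths in parallel between them.
R_inner = 0.013/(0.129×13.1) = 0.007693 K/W
R_stud  = 0.095/(43.9×0.19×13.1) = 8.694×10^-4 K/W
R_cav   = 0.095/(0.0292×0.81×13.1) = 0.3066 K/W
1/R_core = 1/R_stud + 1/R_cav → R_core = 8.67×10^-4 K/W
R_outer = 0.018/(0.173×13.1) = 0.007942 K/W
R_total = 0.0165 K/W
Q = ΔT/R_total = 13/0.0165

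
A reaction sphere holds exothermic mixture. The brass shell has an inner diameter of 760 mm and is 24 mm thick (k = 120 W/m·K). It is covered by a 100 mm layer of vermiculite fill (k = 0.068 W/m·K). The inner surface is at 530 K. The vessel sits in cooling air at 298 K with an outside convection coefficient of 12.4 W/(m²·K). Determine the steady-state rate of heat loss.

Spherical conduction: R = (1/r_in − 1/r_out)/(4πk) per layer; series-sum.
R_brass shell = (1/0.38 − 1/0.404)/(4π×120) = 1.037×10^-4 K/W
R_vermiculite fill = (1/0.404 − 1/0.504)/(4π×0.068) = 0.5747 K/W
R_outer film = 1/(h·4πr_o²) = 1/(12.4×4π×0.504²) = 0.02526 K/W
R_total = 0.6001 K/W
Q = ΔT/R_total = 232/0.6001

Q ≈ 387 W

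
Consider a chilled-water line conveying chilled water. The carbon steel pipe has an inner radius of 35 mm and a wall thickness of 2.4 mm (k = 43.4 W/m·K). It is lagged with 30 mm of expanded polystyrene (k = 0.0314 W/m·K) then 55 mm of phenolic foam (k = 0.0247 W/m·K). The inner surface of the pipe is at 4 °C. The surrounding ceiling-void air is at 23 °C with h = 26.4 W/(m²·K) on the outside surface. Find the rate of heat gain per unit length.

Treating each annulus and film as a series resistance:
R_carbon steel pipe wall = ln(37.4/35)/(2π×43.4×1) = 2.432×10^-4 K/W
R_expanded polystyrene = ln(67.4/37.4)/(2π×0.0314×1) = 2.985 K/W
R_phenolic foam = ln(122.4/67.4)/(2π×0.0247×1) = 3.845 K/W
R_outer film = 1/(h_o·2πr_oL) = 1/(26.4×2π×0.1224×1) = 0.04925 K/W
R_total = 6.879 K/W
Q = ΔT/R_total = 19/6.879

q′ ≈ 2.76 W/m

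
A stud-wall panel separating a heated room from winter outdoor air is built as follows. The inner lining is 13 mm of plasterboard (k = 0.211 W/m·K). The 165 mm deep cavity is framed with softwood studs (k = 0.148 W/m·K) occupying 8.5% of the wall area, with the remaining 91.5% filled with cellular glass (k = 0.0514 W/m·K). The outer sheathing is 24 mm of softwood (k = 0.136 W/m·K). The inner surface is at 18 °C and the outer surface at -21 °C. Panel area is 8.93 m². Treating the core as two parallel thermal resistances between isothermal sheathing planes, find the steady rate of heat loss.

Q ≈ 116 W

Sheathing layers in series; stud and cavity paths in parallel between them.
R_inner = 0.013/(0.211×8.93) = 0.006899 K/W
R_stud  = 0.165/(0.148×0.085×8.93) = 1.469 K/W
R_cav   = 0.165/(0.0514×0.915×8.93) = 0.3929 K/W
1/R_core = 1/R_stud + 1/R_cav → R_core = 0.31 K/W
R_outer = 0.024/(0.136×8.93) = 0.01976 K/W
R_total = 0.3366 K/W
Q = ΔT/R_total = 39/0.3366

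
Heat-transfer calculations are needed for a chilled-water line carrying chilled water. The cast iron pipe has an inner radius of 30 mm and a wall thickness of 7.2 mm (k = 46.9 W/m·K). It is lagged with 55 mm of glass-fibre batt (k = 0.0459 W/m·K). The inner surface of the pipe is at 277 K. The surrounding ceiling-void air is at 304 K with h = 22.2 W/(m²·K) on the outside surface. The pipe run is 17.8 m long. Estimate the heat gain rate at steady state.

Radial resistances (cylindrical: R_cond = ln(r_o/r_i)/(2πkL), R_conv = 1/(h·2πrL)):
R_cast iron pipe wall = ln(37.2/30)/(2π×46.9×17.8) = 4.101×10^-5 K/W
R_glass-fibre batt = ln(92.2/37.2)/(2π×0.0459×17.8) = 0.1768 K/W
R_outer film = 1/(h_o·2πr_oL) = 1/(22.2×2π×0.0922×17.8) = 0.004368 K/W
R_total = 0.1812 K/W
Q = ΔT/R_total = 27/0.1812

Q ≈ 149 W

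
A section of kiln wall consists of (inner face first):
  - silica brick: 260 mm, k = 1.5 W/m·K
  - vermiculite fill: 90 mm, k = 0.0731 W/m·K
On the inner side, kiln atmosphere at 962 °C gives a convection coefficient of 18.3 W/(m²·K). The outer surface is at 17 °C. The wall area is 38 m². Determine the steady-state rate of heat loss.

Thermal resistances in series:
R_inner film = 1/(h_i·A) = 1/(18.3×38) = 0.001438 K/W
R_silica brick = L/(kA) = 0.26/(1.5×38) = 0.004561 K/W
R_vermiculite fill = L/(kA) = 0.09/(0.0731×38) = 0.0324 K/W
R_total = 0.0384 K/W
Q = ΔT / R_total = 945 / 0.0384

Q ≈ 24600 W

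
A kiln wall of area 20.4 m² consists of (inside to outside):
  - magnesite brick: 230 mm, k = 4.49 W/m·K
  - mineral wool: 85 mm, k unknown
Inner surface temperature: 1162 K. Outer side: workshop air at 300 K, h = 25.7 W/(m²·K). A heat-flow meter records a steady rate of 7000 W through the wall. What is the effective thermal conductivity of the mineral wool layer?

k ≈ 0.0351 W/(m·K)

Model the wall as resistances in series:
R_magnesite brick = L/(kA) = 0.23/(4.49×20.4) = 0.002511 K/W
R_outer film = 1/(h_o·A) = 1/(25.7×20.4) = 0.001907 K/W
Sum of known resistances R_other = 0.004418 K/W
Total R = ΔT/Q = 862/7000 = 0.1231 K/W
R_mineral wool = R_total − R_other = 0.1187 K/W
k = L/(R·A) = 0.085/(0.1187×20.4)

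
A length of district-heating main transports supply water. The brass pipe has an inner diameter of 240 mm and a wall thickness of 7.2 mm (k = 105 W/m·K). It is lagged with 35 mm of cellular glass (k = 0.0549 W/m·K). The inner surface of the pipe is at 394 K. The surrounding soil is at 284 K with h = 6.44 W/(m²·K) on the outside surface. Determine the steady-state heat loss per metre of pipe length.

q′ ≈ 128 W/m

Radial resistances (cylindrical: R_cond = ln(r_o/r_i)/(2πkL), R_conv = 1/(h·2πrL)):
R_brass pipe wall = ln(127.2/120)/(2π×105×1) = 8.832×10^-5 K/W
R_cellular glass = ln(162.2/127.2)/(2π×0.0549×1) = 0.7047 K/W
R_outer film = 1/(h_o·2πr_oL) = 1/(6.44×2π×0.1622×1) = 0.1524 K/W
R_total = 0.8571 K/W
Q = ΔT/R_total = 110/0.8571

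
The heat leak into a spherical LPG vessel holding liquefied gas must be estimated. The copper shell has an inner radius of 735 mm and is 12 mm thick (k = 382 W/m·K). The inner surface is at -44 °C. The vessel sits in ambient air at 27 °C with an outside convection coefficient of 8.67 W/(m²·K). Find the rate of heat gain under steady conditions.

Each spherical layer contributes R = (1/r_i − 1/r_o)/(4πk):
R_copper shell = (1/0.735 − 1/0.747)/(4π×382) = 4.553×10^-6 K/W
R_outer film = 1/(h·4πr_o²) = 1/(8.67×4π×0.747²) = 0.01645 K/W
R_total = 0.01645 K/W
Q = ΔT/R_total = 71/0.01645

Q ≈ 4320 W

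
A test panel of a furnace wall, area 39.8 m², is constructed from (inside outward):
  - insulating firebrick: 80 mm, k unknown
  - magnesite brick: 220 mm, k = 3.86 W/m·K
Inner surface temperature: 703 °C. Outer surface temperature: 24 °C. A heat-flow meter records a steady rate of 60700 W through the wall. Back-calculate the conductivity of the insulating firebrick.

Model the wall as resistances in series:
R_magnesite brick = L/(kA) = 0.22/(3.86×39.8) = 0.001432 K/W
Sum of known resistances R_other = 0.001432 K/W
Total R = ΔT/Q = 679/60700 = 0.01119 K/W
R_insulating firebrick = R_total − R_other = 0.009754 K/W
k = L/(R·A) = 0.08/(0.009754×39.8)

k ≈ 0.206 W/(m·K)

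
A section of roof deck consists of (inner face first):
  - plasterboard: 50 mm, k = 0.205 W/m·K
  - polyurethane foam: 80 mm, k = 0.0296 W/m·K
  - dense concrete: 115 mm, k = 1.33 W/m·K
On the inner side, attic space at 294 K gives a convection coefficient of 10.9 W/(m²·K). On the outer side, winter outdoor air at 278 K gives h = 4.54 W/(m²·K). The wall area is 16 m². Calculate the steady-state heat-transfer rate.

Using the resistance-network approach (series):
R_inner film = 1/(h_i·A) = 1/(10.9×16) = 0.005734 K/W
R_plasterboard = L/(kA) = 0.05/(0.205×16) = 0.01524 K/W
R_polyurethane foam = L/(kA) = 0.08/(0.0296×16) = 0.1689 K/W
R_dense concrete = L/(kA) = 0.115/(1.33×16) = 0.005404 K/W
R_outer film = 1/(h_o·A) = 1/(4.54×16) = 0.01377 K/W
R_total = 0.2091 K/W
Q = ΔT / R_total = 16 / 0.2091

Q ≈ 76.5 W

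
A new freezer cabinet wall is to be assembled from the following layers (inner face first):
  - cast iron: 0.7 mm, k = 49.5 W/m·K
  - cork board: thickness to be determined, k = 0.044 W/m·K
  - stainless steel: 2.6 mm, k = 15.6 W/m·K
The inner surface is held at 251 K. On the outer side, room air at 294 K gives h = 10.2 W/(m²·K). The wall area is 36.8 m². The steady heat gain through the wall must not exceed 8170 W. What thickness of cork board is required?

L ≈ 4.2 mm

Model the wall as resistances in series:
R_cast iron = L/(kA) = 0.0007/(49.5×36.8) = 3.843×10^-7 K/W
R_stainless steel = L/(kA) = 0.0026/(15.6×36.8) = 4.529×10^-6 K/W
R_outer film = 1/(h_o·A) = 1/(10.2×36.8) = 0.002664 K/W
Sum of the known resistances R_other = 0.002669 K/W
Required total resistance R_tot = ΔT/Q_allow = 43/8170 = 0.005263 K/W
R_cork board = R_tot − R_other = 0.002594 K/W
L = R·k·A = 0.002594×0.044×36.8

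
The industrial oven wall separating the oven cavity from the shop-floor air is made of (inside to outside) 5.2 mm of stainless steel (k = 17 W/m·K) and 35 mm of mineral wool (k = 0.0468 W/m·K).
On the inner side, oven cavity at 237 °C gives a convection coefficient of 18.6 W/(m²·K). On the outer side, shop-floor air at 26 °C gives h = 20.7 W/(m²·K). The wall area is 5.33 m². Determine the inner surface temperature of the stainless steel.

T ≈ 224 °C

Model the wall as resistances in series:
R_inner film = 1/(h_i·A) = 1/(18.6×5.33) = 0.01009 K/W
R_stainless steel = L/(kA) = 0.0052/(17×5.33) = 5.739×10^-5 K/W
R_mineral wool = L/(kA) = 0.035/(0.0468×5.33) = 0.1403 K/W
R_outer film = 1/(h_o·A) = 1/(20.7×5.33) = 0.009064 K/W
R_total = 0.1595 K/W;  Q = ΔT/R_total = 211/0.1595 = 1323 W
T_interface = T_inner − Q·ΣR(inner→interface) = 237 − 1320×0.01009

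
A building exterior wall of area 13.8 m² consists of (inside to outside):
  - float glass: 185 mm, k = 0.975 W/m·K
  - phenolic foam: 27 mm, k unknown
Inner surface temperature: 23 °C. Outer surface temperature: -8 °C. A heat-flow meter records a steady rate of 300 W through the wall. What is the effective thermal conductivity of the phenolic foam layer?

Thermal resistances in series:
R_float glass = L/(kA) = 0.185/(0.975×13.8) = 0.01375 K/W
Sum of known resistances R_other = 0.01375 K/W
Total R = ΔT/Q = 31/300 = 0.1033 K/W
R_phenolic foam = R_total − R_other = 0.08958 K/W
k = L/(R·A) = 0.027/(0.08958×13.8)

k ≈ 0.0218 W/(m·K)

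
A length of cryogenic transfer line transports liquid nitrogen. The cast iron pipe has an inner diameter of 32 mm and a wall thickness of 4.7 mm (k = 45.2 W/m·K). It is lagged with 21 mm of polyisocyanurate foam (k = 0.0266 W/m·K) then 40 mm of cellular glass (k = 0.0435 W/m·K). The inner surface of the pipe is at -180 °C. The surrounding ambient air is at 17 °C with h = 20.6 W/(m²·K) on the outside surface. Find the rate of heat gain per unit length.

q′ ≈ 29.2 W/m

For a radial system each layer contributes R = ln(r_out/r_in)/(2πkL); films add R = 1/(hA).
R_cast iron pipe wall = ln(20.7/16)/(2π×45.2×1) = 9.068×10^-4 K/W
R_polyisocyanurate foam = ln(41.7/20.7)/(2π×0.0266×1) = 4.19 K/W
R_cellular glass = ln(81.7/41.7)/(2π×0.0435×1) = 2.461 K/W
R_outer film = 1/(h_o·2πr_oL) = 1/(20.6×2π×0.0817×1) = 0.09457 K/W
R_total = 6.747 K/W
Q = ΔT/R_total = 197/6.747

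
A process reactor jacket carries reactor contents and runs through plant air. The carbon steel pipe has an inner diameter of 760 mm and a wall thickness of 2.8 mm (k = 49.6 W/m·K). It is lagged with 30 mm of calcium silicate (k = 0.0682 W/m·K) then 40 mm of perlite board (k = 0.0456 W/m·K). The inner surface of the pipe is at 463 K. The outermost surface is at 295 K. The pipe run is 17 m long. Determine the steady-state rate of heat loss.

Q ≈ 5720 W

Per-layer cylindrical resistances, series-summed:
R_carbon steel pipe wall = ln(382.8/380)/(2π×49.6×17) = 1.386×10^-6 K/W
R_calcium silicate = ln(412.8/382.8)/(2π×0.0682×17) = 0.01036 K/W
R_perlite board = ln(452.8/412.8)/(2π×0.0456×17) = 0.01899 K/W
R_total = 0.02935 K/W
Q = ΔT/R_total = 168/0.02935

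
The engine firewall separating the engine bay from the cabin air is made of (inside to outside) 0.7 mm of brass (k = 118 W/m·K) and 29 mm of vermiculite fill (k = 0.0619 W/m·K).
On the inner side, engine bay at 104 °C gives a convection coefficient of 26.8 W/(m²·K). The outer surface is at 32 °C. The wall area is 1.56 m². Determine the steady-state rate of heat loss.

Treating each layer as a thermal resistance in series:
R_inner film = 1/(h_i·A) = 1/(26.8×1.56) = 0.02392 K/W
R_brass = L/(kA) = 0.0007/(118×1.56) = 3.803×10^-6 K/W
R_vermiculite fill = L/(kA) = 0.029/(0.0619×1.56) = 0.3003 K/W
R_total = 0.3242 K/W
Q = ΔT / R_total = 72 / 0.3242

Q ≈ 222 W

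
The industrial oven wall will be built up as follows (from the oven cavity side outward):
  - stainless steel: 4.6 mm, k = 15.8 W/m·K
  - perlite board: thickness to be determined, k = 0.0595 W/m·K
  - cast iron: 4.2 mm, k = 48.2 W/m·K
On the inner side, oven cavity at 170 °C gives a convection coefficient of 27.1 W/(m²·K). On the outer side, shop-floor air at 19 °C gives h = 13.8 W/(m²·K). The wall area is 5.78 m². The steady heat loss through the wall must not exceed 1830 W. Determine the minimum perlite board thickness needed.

Series thermal resistances:
R_inner film = 1/(h_i·A) = 1/(27.1×5.78) = 0.006384 K/W
R_stainless steel = L/(kA) = 0.0046/(15.8×5.78) = 5.037×10^-5 K/W
R_cast iron = L/(kA) = 0.0042/(48.2×5.78) = 1.508×10^-5 K/W
R_outer film = 1/(h_o·A) = 1/(13.8×5.78) = 0.01254 K/W
Sum of the known resistances R_other = 0.01899 K/W
Required total resistance R_tot = ΔT/Q_allow = 151/1830 = 0.08251 K/W
R_perlite board = R_tot − R_other = 0.06353 K/W
L = R·k·A = 0.06353×0.0595×5.78

L ≈ 21.8 mm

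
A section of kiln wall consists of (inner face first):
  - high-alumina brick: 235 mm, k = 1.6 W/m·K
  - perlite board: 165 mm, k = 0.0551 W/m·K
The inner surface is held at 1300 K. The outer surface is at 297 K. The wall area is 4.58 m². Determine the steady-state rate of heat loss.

Q ≈ 1460 W

Thermal resistances in series:
R_high-alumina brick = L/(kA) = 0.235/(1.6×4.58) = 0.03207 K/W
R_perlite board = L/(kA) = 0.165/(0.0551×4.58) = 0.6538 K/W
R_total = 0.6859 K/W
Q = ΔT / R_total = 1003 / 0.6859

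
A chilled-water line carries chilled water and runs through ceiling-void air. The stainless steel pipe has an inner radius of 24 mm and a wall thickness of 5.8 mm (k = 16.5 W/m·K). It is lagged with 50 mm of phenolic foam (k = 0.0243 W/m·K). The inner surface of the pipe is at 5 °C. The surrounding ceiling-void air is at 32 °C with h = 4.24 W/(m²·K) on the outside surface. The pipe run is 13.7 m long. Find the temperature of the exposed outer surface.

Cylindrical conduction, so R = ln(r₂/r₁)/(2πkL) per layer, in series:
R_stainless steel pipe wall = ln(29.8/24)/(2π×16.5×13.7) = 1.524×10^-4 K/W
R_phenolic foam = ln(79.8/29.8)/(2π×0.0243×13.7) = 0.4709 K/W
R_outer film = 1/(h_o·2πr_oL) = 1/(4.24×2π×0.0798×13.7) = 0.03433 K/W
R_total = 0.5054 K/W
Q = ΔT/R_total = 27/0.5054
Q = 53.4 W
T_interface = T_inner + Q·ΣR(inner→interface) = 5 + 53.4×0.4711

T ≈ 30.2 °C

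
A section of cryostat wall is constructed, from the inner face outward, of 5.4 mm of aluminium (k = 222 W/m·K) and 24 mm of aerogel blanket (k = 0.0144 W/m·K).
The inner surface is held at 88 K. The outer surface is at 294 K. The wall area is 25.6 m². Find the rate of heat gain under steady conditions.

Using the resistance-network approach (series):
R_aluminium = L/(kA) = 0.0054/(222×25.6) = 9.502×10^-7 K/W
R_aerogel blanket = L/(kA) = 0.024/(0.0144×25.6) = 0.0651 K/W
R_total = 0.06511 K/W
Q = ΔT / R_total = 206 / 0.06511

Q ≈ 3160 W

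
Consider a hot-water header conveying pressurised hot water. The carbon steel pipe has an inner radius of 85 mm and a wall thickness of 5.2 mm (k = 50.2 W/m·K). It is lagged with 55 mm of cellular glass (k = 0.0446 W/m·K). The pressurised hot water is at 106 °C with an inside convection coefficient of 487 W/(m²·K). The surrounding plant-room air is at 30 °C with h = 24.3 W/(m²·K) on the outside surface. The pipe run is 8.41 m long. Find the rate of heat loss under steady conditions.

Cylindrical conduction, so R = ln(r₂/r₁)/(2πkL) per layer, in series:
R_inner film = 1/(h_i·2πr₁L) = 1/(487×2π×0.085×8.41) = 4.572×10^-4 K/W
R_carbon steel pipe wall = ln(90.2/85)/(2π×50.2×8.41) = 2.238×10^-5 K/W
R_cellular glass = ln(145.2/90.2)/(2π×0.0446×8.41) = 0.202 K/W
R_outer film = 1/(h_o·2πr_oL) = 1/(24.3×2π×0.1452×8.41) = 0.005364 K/W
R_total = 0.2079 K/W
Q = ΔT/R_total = 76/0.2079

Q ≈ 366 W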